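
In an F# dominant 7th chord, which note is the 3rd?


Reasoning:
Dominant 7th chord = root + major 3rd + perfect 5th + minor 7th
Seventh chords stack in thirds, so the letter names are F-A-C-E
Root: F#
Major 3rd above F#: A#
Perfect 5th above F#: C#
Minor 7th above F#: E
The 3rd = A#


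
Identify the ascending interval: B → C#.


Step by step:
Letter names: B → C spans 2 letter names → a 2nd
Semitones: B → C# = 2 half-steps
A 2nd of 2 semitones is a major 2nd
= major 2nd


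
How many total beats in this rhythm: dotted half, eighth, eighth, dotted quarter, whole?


Beat values:
  dotted half = 3 beats
  eighth = 0.5 beats
  eighth = 0.5 beats
  dotted quarter = 1.5 beats
  whole = 4 beats
Sum = 3 + 0.5 + 0.5 + 1.5 + 4
= 9.5 beats


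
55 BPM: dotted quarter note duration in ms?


Reasoning:
One quarter-note beat = 60000 / BPM = 60000 / 55 ms
Dotted quarter note = 3/2 × quarter note
Duration = 3/2 × 60000 / 55 = 90000 / 55
= 1636.4 ms


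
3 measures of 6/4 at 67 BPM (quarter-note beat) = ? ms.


Quarter-note beat duration = 60000 / 67 ms
Beats per measure (6/4) = 6
One measure = 6 × 60000 / 67 = 360000 / 67 ms
3 measures = 3 × 360000 / 67 = 1080000 / 67
= 16119.4 ms


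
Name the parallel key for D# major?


Let's work it out.
Parallel keys share the same tonic but differ in mode
D# major → parallel is D# minor
= D# minor


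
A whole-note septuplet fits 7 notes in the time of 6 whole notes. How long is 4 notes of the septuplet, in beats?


Let's work it out.
Septuplet: 7 notes occupy the space of 6 whole notes
Space = 6 × 4 = 24 beats
Each septuplet note = 24 / 7 = 24/7 beats
4 notes = 4 × 24/7 = 96/7
= 96/7 beats


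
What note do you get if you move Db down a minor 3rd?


Solution.
minor 3rd: 3 letter names, 3 semitones
Letter: D - 2 → B
Pitch: Db - 3 semitones, spelled as a B → Bb
= Bb


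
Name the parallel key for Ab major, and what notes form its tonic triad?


Let's work it out.
Parallel keys share the same tonic but differ in mode
Ab major → parallel is Ab minor
Tonic triad of Ab minor = Ab Cb Eb
= Ab minor; triad = Ab Cb Eb


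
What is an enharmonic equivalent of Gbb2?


Step by step:
Enharmonic notes sound the same pitch but are spelled with different letter names
Gbb and F name the same pitch class
= F2


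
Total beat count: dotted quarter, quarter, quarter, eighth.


Step by step:
Beat values:
  dotted quarter = 1.5 beats
  quarter = 1 beat
  quarter = 1 beat
  eighth = 0.5 beats
Sum = 1.5 + 1 + 1 + 0.5
= 4 beats


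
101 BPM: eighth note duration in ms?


Working:
One quarter-note beat = 60000 / BPM = 60000 / 101 ms
Eighth note = 1/2 × quarter note
Duration = 1/2 × 60000 / 101 = 30000 / 101
= 297.0 ms


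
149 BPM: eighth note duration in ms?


Let's work it out.
One quarter-note beat = 60000 / BPM = 60000 / 149 ms
Eighth note = 1/2 × quarter note
Duration = 1/2 × 60000 / 149 = 30000 / 149
= 201.3 ms


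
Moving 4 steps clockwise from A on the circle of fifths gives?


Step by step:
Each clockwise step on the circle of fifths moves up a perfect 5th
From A: A → E → B → F#/Gb → Db
= Db


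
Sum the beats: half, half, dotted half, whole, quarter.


Step by step:
Beat values:
  half = 2 beats
  half = 2 beats
  dotted half = 3 beats
  whole = 4 beats
  quarter = 1 beat
Sum = 2 + 2 + 3 + 4 + 1
= 12 beats


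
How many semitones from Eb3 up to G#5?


Let's work it out.
Absolute semitone position = octave×12 + chromatic position
Eb3: 3×12 + 3 = 39
G#5: 5×12 + 8 = 68
Difference = 68 - 39 = 29
= 29 semitones


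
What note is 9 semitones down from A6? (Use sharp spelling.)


Working:
A6: chromatic position 9 in octave 6 → absolute = 6×12 + 9 = 81
Transpose down 9: 81 - 9 = 72
72 = 6×12 + 0 → C in octave 6
Result = C6


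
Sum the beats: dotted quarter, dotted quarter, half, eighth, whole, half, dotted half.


Let's work it out.
Beat values:
  dotted quarter = 1.5 beats
  dotted quarter = 1.5 beats
  half = 2 beats
  eighth = 0.5 beats
  whole = 4 beats
  half = 2 beats
  dotted half = 3 beats
Sum = 1.5 + 1.5 + 2 + 0.5 + 4 + 2 + 3
= 14.5 beats


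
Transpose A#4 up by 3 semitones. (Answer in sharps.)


Solution.
A#4: chromatic position 10 in octave 4 → absolute = 4×12 + 10 = 58
Transpose up 3: 58 + 3 = 61
61 = 5×12 + 1 → C# in octave 5
Result = C#5


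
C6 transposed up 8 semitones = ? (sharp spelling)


Working:
C6: chromatic position 0 in octave 6 → absolute = 6×12 + 0 = 72
Transpose up 8: 72 + 8 = 80
80 = 6×12 + 8 → G# in octave 6
Result = G#6


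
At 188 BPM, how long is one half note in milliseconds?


Solution.
One quarter-note beat = 60000 / BPM = 60000 / 188 ms
Half note = 2 × quarter note
Duration = 2 × 60000 / 188 = 120000 / 188
= 638.3 ms


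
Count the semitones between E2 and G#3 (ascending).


Let's work it out.
Absolute semitone position = octave×12 + chromatic position
E2: 2×12 + 4 = 28
G#3: 3×12 + 8 = 44
Difference = 44 - 28 = 16
= 16 semitones


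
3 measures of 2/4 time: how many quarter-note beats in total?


Time signature 2/4: the bottom number 4 means the quarter note gets one count
The top number 2 means 2 quarter-note beats per measure
Total = 2 × 3 measures
= 6 quarter-note beats


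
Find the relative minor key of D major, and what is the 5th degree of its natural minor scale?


Solution.
The relative minor shares the major's key signature and starts on its 6th degree
6th degree = a major 6th above the tonic; a major 6th above D is B
→ relative minor of D major is B minor
B natural minor scale: B C# D E F# G A
= B minor; 5th degree = F#


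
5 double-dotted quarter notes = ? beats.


Step by step:
Base quarter note = 1 beat
Dot 1 adds half the previous value: +1/2
Dot 2 adds half the previous value: +1/4
One double-dotted quarter = 1 + 1/2 + 1/4 = 7/4
5 of them = 5 × 7/4 = 35/4
= 35/4 beats


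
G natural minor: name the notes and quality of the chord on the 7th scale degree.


Reasoning:
G natural minor scale: G A Bb C D Eb F
Diatonic triad on degree 7 stacks scale notes 7, 2, 4: F A C
F→A = 4 semitones; F→C = 7 semitones → major triad
= F A C (major)


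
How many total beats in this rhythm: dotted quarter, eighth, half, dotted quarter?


Beat values:
  dotted quarter = 1.5 beats
  eighth = 0.5 beats
  half = 2 beats
  dotted quarter = 1.5 beats
Sum = 1.5 + 0.5 + 2 + 1.5
= 5.5 beats


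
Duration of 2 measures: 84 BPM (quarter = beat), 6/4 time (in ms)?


Working:
Quarter-note beat duration = 60000 / 84 ms
Beats per measure (6/4) = 6
One measure = 6 × 60000 / 84 = 360000 / 84 ms
2 measures = 2 × 360000 / 84 = 720000 / 84
= 8571.4 ms


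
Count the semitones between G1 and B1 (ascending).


Step by step:
Absolute semitone position = octave×12 + chromatic position
G1: 1×12 + 7 = 19
B1: 1×12 + 11 = 23
Difference = 23 - 19 = 4
= 4 semitones


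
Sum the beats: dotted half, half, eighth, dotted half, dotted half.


Reasoning:
Beat values:
  dotted half = 3 beats
  half = 2 beats
  eighth = 0.5 beats
  dotted half = 3 beats
  dotted half = 3 beats
Sum = 3 + 2 + 0.5 + 3 + 3
= 11.5 beats


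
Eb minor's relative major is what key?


Working:
The relative major shares the key signature and is a minor 3rd above the minor tonic
A minor 3rd above Eb is Gb
→ relative major of Eb minor is Gb major
= Gb major


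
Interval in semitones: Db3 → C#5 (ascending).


Absolute semitone position = octave×12 + chromatic position
Db3: 3×12 + 1 = 37
C#5: 5×12 + 1 = 61
Difference = 61 - 37 = 24
= 24 semitones


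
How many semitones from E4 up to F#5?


Let's work it out.
Absolute semitone position = octave×12 + chromatic position
E4: 4×12 + 4 = 52
F#5: 5×12 + 6 = 66
Difference = 66 - 52 = 14
= 14 semitones


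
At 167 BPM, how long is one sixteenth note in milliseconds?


Solution.
One quarter-note beat = 60000 / BPM = 60000 / 167 ms
Sixteenth note = 1/4 × quarter note
Duration = 1/4 × 60000 / 167 = 15000 / 167
= 89.8 ms


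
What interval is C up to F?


Letter names: C → F spans 4 letter names → a 4th
Semitones: C → F = 5 half-steps
A 4th of 5 semitones is a perfect 4th
= perfect 4th


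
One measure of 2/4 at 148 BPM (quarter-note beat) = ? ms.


Let's work it out.
Quarter-note beat duration = 60000 / 148 ms
Beats per measure (2/4) = 2
One measure = 2 × 60000 / 148 = 120000 / 148 ms
= 810.8 ms


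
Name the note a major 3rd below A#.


Reasoning:
A 3rd spans 3 letter names, so from A we land on F
A major 3rd = 4 semitones below A#
Spell F at that pitch: F#
= F#


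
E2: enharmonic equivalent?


Let's work it out.
Enharmonic notes sound the same pitch but are spelled with different letter names
E and D## name the same pitch class
= D##2


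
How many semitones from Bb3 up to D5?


Step by step:
Absolute semitone position = octave×12 + chromatic position
Bb3: 3×12 + 10 = 46
D5: 5×12 + 2 = 62
Difference = 62 - 46 = 16
= 16 semitones


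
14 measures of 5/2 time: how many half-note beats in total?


Working:
Time signature 5/2: the bottom number 2 means the half note gets one count
The top number 5 means 5 half-note beats per measure
Total = 5 × 14 measures
= 70 half-note beats


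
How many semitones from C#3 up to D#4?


Solution.
Absolute semitone position = octave×12 + chromatic position
C#3: 3×12 + 1 = 37
D#4: 4×12 + 3 = 51
Difference = 51 - 37 = 14
= 14 semitones


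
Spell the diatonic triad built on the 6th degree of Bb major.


Solution.
Bb major scale: Bb C D Eb F G A
Diatonic triad on degree 6 stacks scale notes 6, 1, 3: G Bb D
G→Bb = 3 semitones; G→D = 7 semitones → minor triad
= G Bb D (minor)


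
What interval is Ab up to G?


Step by step:
Letter names: A → G spans 7 letter names → a 7th
Semitones: Ab → G = 11 half-steps
A 7th of 11 semitones is a major 7th
= major 7th


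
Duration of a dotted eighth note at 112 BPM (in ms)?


Working:
One quarter-note beat = 60000 / BPM = 60000 / 112 ms
Dotted eighth note = 3/4 × quarter note
Duration = 3/4 × 60000 / 112 = 45000 / 112
= 401.8 ms


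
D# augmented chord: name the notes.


Working:
Augmented triad = root + major 3rd (4 semitones) + augmented 5th (8 semitones)
A triad on D# stacks thirds, so the chord tones use letter names D-F-A
Root: D#
Major 3rd above D#: F##
Augmented 5th above D#: A##
Chord = D# F## A##


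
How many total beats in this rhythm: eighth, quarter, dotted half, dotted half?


Reasoning:
Beat values:
  eighth = 0.5 beats
  quarter = 1 beat
  dotted half = 3 beats
  dotted half = 3 beats
Sum = 0.5 + 1 + 3 + 3
= 7.5 beats


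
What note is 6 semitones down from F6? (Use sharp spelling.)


Solution.
F6: chromatic position 5 in octave 6 → absolute = 6×12 + 5 = 77
Transpose down 6: 77 - 6 = 71
71 = 5×12 + 11 → B in octave 5
Result = B5


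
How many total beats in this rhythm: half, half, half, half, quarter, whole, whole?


Beat values:
  half = 2 beats
  half = 2 beats
  half = 2 beats
  half = 2 beats
  quarter = 1 beat
  whole = 4 beats
  whole = 4 beats
Sum = 2 + 2 + 2 + 2 + 1 + 4 + 4
= 17 beats


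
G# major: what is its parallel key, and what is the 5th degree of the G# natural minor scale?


Let's work it out.
Parallel keys share the same tonic but differ in mode
G# major → parallel is G# minor
G# natural minor scale: G# A# B C# D# E F#
= G# minor; 5th degree = D#


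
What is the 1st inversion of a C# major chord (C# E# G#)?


Solution.
Root position: C# E# G#
1st inversion: move root up an octave
Bass note: E#
Notes (bottom to top) = E# G# C#


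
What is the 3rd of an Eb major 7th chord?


Working:
Major 7th chord = root + major 3rd + perfect 5th + major 7th
Seventh chords stack in thirds, so the letter names are E-G-B-D
Root: Eb
Major 3rd above Eb: G
Perfect 5th above Eb: Bb
Major 7th above Eb: D
The 3rd = G


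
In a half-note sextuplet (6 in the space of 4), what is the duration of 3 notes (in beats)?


Solution.
Sextuplet: 6 notes occupy the space of 4 half notes
Space = 4 × 2 = 8 beats
Each sextuplet note = 8 / 6 = 4/3 beats
3 notes = 3 × 4/3 = 4
= 4 beats


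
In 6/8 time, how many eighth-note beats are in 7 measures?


Working:
Time signature 6/8: the bottom number 8 means the eighth note gets one count
The top number 6 means 6 eighth-note beats per measure
Total = 6 × 7 measures
= 42 eighth-note beats


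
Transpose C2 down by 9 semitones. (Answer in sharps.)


C2: chromatic position 0 in octave 2 → absolute = 2×12 + 0 = 24
Transpose down 9: 24 - 9 = 15
15 = 1×12 + 3 → D# in octave 1
Result = D#1


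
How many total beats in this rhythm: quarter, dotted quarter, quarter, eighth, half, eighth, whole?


Reasoning:
Beat values:
  quarter = 1 beat
  dotted quarter = 1.5 beats
  quarter = 1 beat
  eighth = 0.5 beats
  half = 2 beats
  eighth = 0.5 beats
  whole = 4 beats
Sum = 1 + 1.5 + 1 + 0.5 + 2 + 0.5 + 4
= 10.5 beats


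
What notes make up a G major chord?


Step by step:
Major triad = root + major 3rd (4 semitones) + perfect 5th (7 semitones)
A triad on G stacks thirds, so the chord tones use letter names G-B-D
Root: G
Major 3rd above G: B
Perfect 5th above G: D
Chord = G B D


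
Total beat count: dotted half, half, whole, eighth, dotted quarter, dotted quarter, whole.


Step by step:
Beat values:
  dotted half = 3 beats
  half = 2 beats
  whole = 4 beats
  eighth = 0.5 beats
  dotted quarter = 1.5 beats
  dotted quarter = 1.5 beats
  whole = 4 beats
Sum = 3 + 2 + 4 + 0.5 + 1.5 + 1.5 + 4
= 16.5 beats


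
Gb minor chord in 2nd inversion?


Let's work it out.
Root position: Gb Bbb Db
2nd inversion: move root and 3rd up an octave
Bass note: Db
Notes (bottom to top) = Db Gb Bbb


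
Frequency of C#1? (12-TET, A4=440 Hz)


Solution.
f = 440 × 2^(n/12) where n = semitones from A4
C#1: -44 semitones from A4
f = 440 × 2^(-44/12)
f = 34.65 Hz


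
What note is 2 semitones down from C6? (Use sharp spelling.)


Let's work it out.
C6: chromatic position 0 in octave 6 → absolute = 6×12 + 0 = 72
Transpose down 2: 72 - 2 = 70
70 = 5×12 + 10 → A# in octave 5
Result = A#5


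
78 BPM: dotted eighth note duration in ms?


One quarter-note beat = 60000 / BPM = 60000 / 78 ms
Dotted eighth note = 3/4 × quarter note
Duration = 3/4 × 60000 / 78 = 45000 / 78
= 576.9 ms


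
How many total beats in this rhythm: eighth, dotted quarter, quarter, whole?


Step by step:
Beat values:
  eighth = 0.5 beats
  dotted quarter = 1.5 beats
  quarter = 1 beat
  whole = 4 beats
Sum = 0.5 + 1.5 + 1 + 4
= 7 beats


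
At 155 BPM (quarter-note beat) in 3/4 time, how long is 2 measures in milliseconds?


Let's work it out.
Quarter-note beat duration = 60000 / 155 ms
Beats per measure (3/4) = 3
One measure = 3 × 60000 / 155 = 180000 / 155 ms
2 measures = 2 × 180000 / 155 = 360000 / 155
= 2322.6 ms


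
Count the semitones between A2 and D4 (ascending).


Absolute semitone position = octave×12 + chromatic position
A2: 2×12 + 9 = 33
D4: 4×12 + 2 = 50
Difference = 50 - 33 = 17
= 17 semitones


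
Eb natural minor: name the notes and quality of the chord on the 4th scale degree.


Reasoning:
Eb natural minor scale: Eb F Gb Ab Bb Cb Db
Diatonic triad on degree 4 stacks scale notes 4, 6, 1: Ab Cb Eb
Ab→Cb = 3 semitones; Ab→Eb = 7 semitones → minor triad
= Ab Cb Eb (minor)


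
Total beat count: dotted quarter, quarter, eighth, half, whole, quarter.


Let's work it out.
Beat values:
  dotted quarter = 1.5 beats
  quarter = 1 beat
  eighth = 0.5 beats
  half = 2 beats
  whole = 4 beats
  quarter = 1 beat
Sum = 1.5 + 1 + 0.5 + 2 + 4 + 1
= 10 beats


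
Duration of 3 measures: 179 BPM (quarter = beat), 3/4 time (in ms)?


Solution.
Quarter-note beat duration = 60000 / 179 ms
Beats per measure (3/4) = 3
One measure = 3 × 60000 / 179 = 180000 / 179 ms
3 measures = 3 × 180000 / 179 = 540000 / 179
= 3016.8 ms


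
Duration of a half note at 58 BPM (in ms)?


Reasoning:
One quarter-note beat = 60000 / BPM = 60000 / 58 ms
Half note = 2 × quarter note
Duration = 2 × 60000 / 58 = 120000 / 58
= 2069.0 ms


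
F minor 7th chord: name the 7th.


Step by step:
Minor 7th chord = root + minor 3rd + perfect 5th + minor 7th
Seventh chords stack in thirds, so the letter names are F-A-C-E
Root: F
Minor 3rd above F: Ab
Perfect 5th above F: C
Minor 7th above F: Eb
The 7th = Eb


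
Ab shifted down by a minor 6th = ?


Step by step:
minor 6th: 6 letter names, 8 semitones
Letter: A - 5 → C
Pitch: Ab - 8 semitones, spelled as a C → C
= C


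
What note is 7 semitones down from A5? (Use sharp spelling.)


Reasoning:
A5: chromatic position 9 in octave 5 → absolute = 5×12 + 9 = 69
Transpose down 7: 69 - 7 = 62
62 = 5×12 + 2 → D in octave 5
Result = D5


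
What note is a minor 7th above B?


Working:
A 7th spans 7 letter names, so from B we land on A
A minor 7th = 10 semitones above B
Spell A at that pitch: A
= A


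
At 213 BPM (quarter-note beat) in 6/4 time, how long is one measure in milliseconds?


Working:
Quarter-note beat duration = 60000 / 213 ms
Beats per measure (6/4) = 6
One measure = 6 × 60000 / 213 = 360000 / 213 ms
= 1690.1 ms


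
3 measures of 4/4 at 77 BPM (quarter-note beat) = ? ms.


Working:
Quarter-note beat duration = 60000 / 77 ms
Beats per measure (4/4) = 4
One measure = 4 × 60000 / 77 = 240000 / 77 ms
3 measures = 3 × 240000 / 77 = 720000 / 77
= 9350.6 ms


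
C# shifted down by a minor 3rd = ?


minor 3rd: 3 letter names, 3 semitones
Letter: C - 2 → A
Pitch: C# - 3 semitones, spelled as an A → A#
= A#


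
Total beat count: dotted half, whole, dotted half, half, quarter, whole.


Let's work it out.
Beat values:
  dotted half = 3 beats
  whole = 4 beats
  dotted half = 3 beats
  half = 2 beats
  quarter = 1 beat
  whole = 4 beats
Sum = 3 + 4 + 3 + 2 + 1 + 4
= 17 beats


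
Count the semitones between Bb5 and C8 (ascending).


Absolute semitone position = octave×12 + chromatic position
Bb5: 5×12 + 10 = 70
C8: 8×12 + 0 = 96
Difference = 96 - 70 = 26
= 26 semitones


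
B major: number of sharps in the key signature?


Sharp major keys follow the circle of fifths: C(0), G(1), D(2), A(3), E(4), B(5), F#(6), C#(7)
B major has 5 sharps
Order of sharps: F# C# G# D# A# E# B# → first 5: F#, C#, G#, D#, A#
= 5 sharps


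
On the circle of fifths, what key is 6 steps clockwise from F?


Working:
Each clockwise step on the circle of fifths moves up a perfect 5th
From F: F → C → G → D → A → E → B
= B


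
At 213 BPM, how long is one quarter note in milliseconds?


Step by step:
One quarter-note beat = 60000 / BPM = 60000 / 213 ms
Duration = 60000 / 213
= 281.7 ms


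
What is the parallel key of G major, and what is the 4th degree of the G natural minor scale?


Solution.
Parallel keys share the same tonic but differ in mode
G major → parallel is G minor
G natural minor scale: G A Bb C D Eb F
= G minor; 4th degree = C


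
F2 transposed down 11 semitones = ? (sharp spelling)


Solution.
F2: chromatic position 5 in octave 2 → absolute = 2×12 + 5 = 29
Transpose down 11: 29 - 11 = 18
18 = 1×12 + 6 → F# in octave 1
Result = F#1


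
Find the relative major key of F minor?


The relative major shares the key signature and is a minor 3rd above the minor tonic
A minor 3rd above F is Ab
→ relative major of F minor is Ab major
= Ab major


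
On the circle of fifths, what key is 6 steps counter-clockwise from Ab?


Working:
Each counter-clockwise step moves down a perfect 5th (= up a perfect 4th)
From Ab: Ab → Db → F#/Gb → B → E → A → D
= D


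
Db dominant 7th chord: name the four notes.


Working:
Dominant 7th chord = root + major 3rd + perfect 5th + minor 7th
Seventh chords stack in thirds, so the letter names are D-F-A-C
Root: Db
Major 3rd above Db: F
Perfect 5th above Db: Ab
Minor 7th above Db: Cb
Chord = Db F Ab Cb


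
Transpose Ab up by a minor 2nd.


minor 2nd: 2 letter names, 1 semitones
Letter: A + 1 → B
Pitch: Ab + 1 semitones, spelled as a B → Bbb
= Bbb


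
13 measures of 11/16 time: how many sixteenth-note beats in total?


Step by step:
Time signature 11/16: the bottom number 16 means the sixteenth note gets one count
The top number 11 means 11 sixteenth-note beats per measure
Total = 11 × 13 measures
= 143 sixteenth-note beats


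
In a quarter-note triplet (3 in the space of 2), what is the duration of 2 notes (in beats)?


Triplet: 3 notes occupy the space of 2 quarter notes
Space = 2 × 1 = 2 beats
Each triplet note = 2 / 3 = 2/3 beats
2 notes = 2 × 2/3 = 4/3
= 4/3 beats


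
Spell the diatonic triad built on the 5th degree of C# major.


Step by step:
C# major scale: C# D# E# F# G# A# B#
Diatonic triad on degree 5 stacks scale notes 5, 7, 2: G# B# D#
G#→B# = 4 semitones; G#→D# = 7 semitones → major triad
= G# B# D# (major)


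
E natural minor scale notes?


Natural minor scale pattern: W-H-W-W-H-W-W (2-1-2-2-1-2-2 semitones)
Starting from E:
  E + 2 semitones → F#
  F# + 1 semitone → G
  G + 2 semitones → A
  A + 2 semitones → B
  B + 1 semitone → C
  C + 2 semitones → D
  D + 2 semitones → E
Scale = E F# G A B C D


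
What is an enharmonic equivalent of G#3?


Solution.
Enharmonic notes sound the same pitch but are spelled with different letter names
G# and Ab name the same pitch class
= Ab3


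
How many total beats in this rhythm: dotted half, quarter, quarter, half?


Working:
Beat values:
  dotted half = 3 beats
  quarter = 1 beat
  quarter = 1 beat
  half = 2 beats
Sum = 3 + 1 + 1 + 2
= 7 beats


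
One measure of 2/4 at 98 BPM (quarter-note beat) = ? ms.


Quarter-note beat duration = 60000 / 98 ms
Beats per measure (2/4) = 2
One measure = 2 × 60000 / 98 = 120000 / 98 ms
= 1224.5 ms


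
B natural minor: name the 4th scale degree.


Reasoning:
Natural minor scale pattern: W-H-W-W-H-W-W (2-1-2-2-1-2-2 semitones)
Starting from B:
  B + 2 semitones → C#
  C# + 1 semitone → D
  D + 2 semitones → E
  E + 2 semitones → F#
  F# + 1 semitone → G
  G + 2 semitones → A
  A + 2 semitones → B
Scale: B C# D E F# G A
Degree 4 = E


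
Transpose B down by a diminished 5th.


Working:
diminished 5th: 5 letter names, 6 semitones
Letter: B - 4 → E
Pitch: B - 6 semitones, spelled as an E → E#
= E#


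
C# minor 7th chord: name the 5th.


Solution.
Minor 7th chord = root + minor 3rd + perfect 5th + minor 7th
Seventh chords stack in thirds, so the letter names are C-E-G-B
Root: C#
Minor 3rd above C#: E
Perfect 5th above C#: G#
Minor 7th above C#: B
The 5th = G#


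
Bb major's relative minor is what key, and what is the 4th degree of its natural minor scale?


The relative minor shares the major's key signature and starts on its 6th degree
6th degree = a major 6th above the tonic; a major 6th above Bb is G
→ relative minor of Bb major is G minor
G natural minor scale: G A Bb C D Eb F
= G minor; 4th degree = C


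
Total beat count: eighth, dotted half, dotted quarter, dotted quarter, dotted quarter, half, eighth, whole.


Working:
Beat values:
  eighth = 0.5 beats
  dotted half = 3 beats
  dotted quarter = 1.5 beats
  dotted quarter = 1.5 beats
  dotted quarter = 1.5 beats
  half = 2 beats
  eighth = 0.5 beats
  whole = 4 beats
Sum = 0.5 + 3 + 1.5 + 1.5 + 1.5 + 2 + 0.5 + 4
= 14.5 beats


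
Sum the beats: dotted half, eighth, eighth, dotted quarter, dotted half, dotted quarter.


Beat values:
  dotted half = 3 beats
  eighth = 0.5 beats
  eighth = 0.5 beats
  dotted quarter = 1.5 beats
  dotted half = 3 beats
  dotted quarter = 1.5 beats
Sum = 3 + 0.5 + 0.5 + 1.5 + 3 + 1.5
= 10 beats


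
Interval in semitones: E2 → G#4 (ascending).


Reasoning:
Absolute semitone position = octave×12 + chromatic position
E2: 2×12 + 4 = 28
G#4: 4×12 + 8 = 56
Difference = 56 - 28 = 28
= 28 semitones


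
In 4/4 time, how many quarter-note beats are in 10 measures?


Let's work it out.
Time signature 4/4: the bottom number 4 means the quarter note gets one count
The top number 4 means 4 quarter-note beats per measure
Total = 4 × 10 measures
= 40 quarter-note beats


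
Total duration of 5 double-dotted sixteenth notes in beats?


Let's work it out.
Base sixteenth note = 1/4 beats
Dot 1 adds half the previous value: +1/8
Dot 2 adds half the previous value: +1/16
One double-dotted sixteenth = 1/4 + 1/8 + 1/16 = 7/16
5 of them = 5 × 7/16 = 35/16
= 35/16 beats


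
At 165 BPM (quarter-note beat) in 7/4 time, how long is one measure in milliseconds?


Reasoning:
Quarter-note beat duration = 60000 / 165 ms
Beats per measure (7/4) = 7
One measure = 7 × 60000 / 165 = 420000 / 165 ms
= 2545.5 ms


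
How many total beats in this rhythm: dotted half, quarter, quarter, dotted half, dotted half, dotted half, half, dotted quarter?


Let's work it out.
Beat values:
  dotted half = 3 beats
  quarter = 1 beat
  quarter = 1 beat
  dotted half = 3 beats
  dotted half = 3 beats
  dotted half = 3 beats
  half = 2 beats
  dotted quarter = 1.5 beats
Sum = 3 + 1 + 1 + 3 + 3 + 3 + 2 + 1.5
= 17.5 beats


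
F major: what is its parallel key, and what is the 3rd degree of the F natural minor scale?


Solution.
Parallel keys share the same tonic but differ in mode
F major → parallel is F minor
F natural minor scale: F G Ab Bb C Db Eb
= F minor; 3rd degree = Ab


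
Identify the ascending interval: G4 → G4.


Reasoning:
Letter names: G → G spans 1 letter name → a unison
Semitones: G4 → G4 = 0 half-steps
A unison of 0 semitones is a perfect unison
= perfect unison


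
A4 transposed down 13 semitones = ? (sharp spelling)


A4: chromatic position 9 in octave 4 → absolute = 4×12 + 9 = 57
Transpose down 13: 57 - 13 = 44
44 = 3×12 + 8 → G# in octave 3
Result = G#3


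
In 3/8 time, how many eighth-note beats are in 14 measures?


Solution.
Time signature 3/8: the bottom number 8 means the eighth note gets one count
The top number 3 means 3 eighth-note beats per measure
Total = 3 × 14 measures
= 42 eighth-note beats


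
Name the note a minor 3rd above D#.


A 3rd spans 3 letter names, so from D we land on F
A minor 3rd = 3 semitones above D#
Spell F at that pitch: F#
= F#


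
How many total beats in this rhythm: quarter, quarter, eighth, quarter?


Solution.
Beat values:
  quarter = 1 beat
  quarter = 1 beat
  eighth = 0.5 beats
  quarter = 1 beat
Sum = 1 + 1 + 0.5 + 1
= 3.5 beats


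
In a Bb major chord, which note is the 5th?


Let's work it out.
Major triad = root + major 3rd (4 semitones) + perfect 5th (7 semitones)
A triad on Bb stacks thirds, so the chord tones use letter names B-D-F
Root: Bb
Major 3rd above Bb: D
Perfect 5th above Bb: F
The 5th = F


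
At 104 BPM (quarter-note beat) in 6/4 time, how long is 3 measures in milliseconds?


Let's work it out.
Quarter-note beat duration = 60000 / 104 ms
Beats per measure (6/4) = 6
One measure = 6 × 60000 / 104 = 360000 / 104 ms
3 measures = 3 × 360000 / 104 = 1080000 / 104
= 10384.6 ms


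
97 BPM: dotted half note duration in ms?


Solution.
One quarter-note beat = 60000 / BPM = 60000 / 97 ms
Dotted half note = 3 × quarter note
Duration = 3 × 60000 / 97 = 180000 / 97
= 1855.7 ms


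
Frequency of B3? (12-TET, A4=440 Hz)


Reasoning:
f = 440 × 2^(n/12) where n = semitones from A4
B3: -10 semitones from A4
f = 440 × 2^(-10/12)
f = 246.94 Hz


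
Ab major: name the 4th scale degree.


Let's work it out.
Major scale pattern: W-W-H-W-W-W-H (2-2-1-2-2-2-1 semitones)
Starting from Ab:
  Ab + 2 semitones → Bb
  Bb + 2 semitones → C
  C + 1 semitone → Db
  Db + 2 semitones → Eb
  Eb + 2 semitones → F
  F + 2 semitones → G
  G + 1 semitone → Ab
Scale: Ab Bb C Db Eb F G
Degree 4 = Db


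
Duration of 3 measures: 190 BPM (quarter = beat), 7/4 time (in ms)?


Reasoning:
Quarter-note beat duration = 60000 / 190 ms
Beats per measure (7/4) = 7
One measure = 7 × 60000 / 190 = 420000 / 190 ms
3 measures = 3 × 420000 / 190 = 1260000 / 190
= 6631.6 ms


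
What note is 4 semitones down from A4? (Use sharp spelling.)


Solution.
A4: chromatic position 9 in octave 4 → absolute = 4×12 + 9 = 57
Transpose down 4: 57 - 4 = 53
53 = 4×12 + 5 → F in octave 4
Result = F4


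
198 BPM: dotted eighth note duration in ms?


Step by step:
One quarter-note beat = 60000 / BPM = 60000 / 198 ms
Dotted eighth note = 3/4 × quarter note
Duration = 3/4 × 60000 / 198 = 45000 / 198
= 227.3 ms


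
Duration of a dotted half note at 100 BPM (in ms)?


One quarter-note beat = 60000 / BPM = 60000 / 100 ms
Dotted half note = 3 × quarter note
Duration = 3 × 60000 / 100 = 180000 / 100
= 1800.0 ms


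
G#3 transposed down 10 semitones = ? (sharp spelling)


Solution.
G#3: chromatic position 8 in octave 3 → absolute = 3×12 + 8 = 44
Transpose down 10: 44 - 10 = 34
34 = 2×12 + 10 → A# in octave 2
Result = A#2


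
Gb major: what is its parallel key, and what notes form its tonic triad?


Step by step:
Parallel keys share the same tonic but differ in mode
Gb major → parallel is Gb minor
Tonic triad of Gb minor = Gb Bbb Db
= Gb minor; triad = Gb Bbb Db


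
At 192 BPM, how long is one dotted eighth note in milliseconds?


One quarter-note beat = 60000 / BPM = 60000 / 192 ms
Dotted eighth note = 3/4 × quarter note
Duration = 3/4 × 60000 / 192 = 45000 / 192
= 234.4 ms


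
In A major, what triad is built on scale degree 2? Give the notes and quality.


Solution.
A major scale: A B C# D E F# G#
Diatonic triad on degree 2 stacks scale notes 2, 4, 6: B D F#
B→D = 3 semitones; B→F# = 7 semitones → minor triad
= B D F# (minor)


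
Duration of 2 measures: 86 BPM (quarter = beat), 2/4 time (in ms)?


Working:
Quarter-note beat duration = 60000 / 86 ms
Beats per measure (2/4) = 2
One measure = 2 × 60000 / 86 = 120000 / 86 ms
2 measures = 2 × 120000 / 86 = 240000 / 86
= 2790.7 ms


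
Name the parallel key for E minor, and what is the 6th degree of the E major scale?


Solution.
Parallel keys share the same tonic but differ in mode
E minor → parallel is E major
E major scale: E F# G# A B C# D#
= E major; 6th degree = C#


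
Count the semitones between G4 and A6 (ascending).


Solution.
Absolute semitone position = octave×12 + chromatic position
G4: 4×12 + 7 = 55
A6: 6×12 + 9 = 81
Difference = 81 - 55 = 26
= 26 semitones


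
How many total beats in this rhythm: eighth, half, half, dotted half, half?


Reasoning:
Beat values:
  eighth = 0.5 beats
  half = 2 beats
  half = 2 beats
  dotted half = 3 beats
  half = 2 beats
Sum = 0.5 + 2 + 2 + 3 + 2
= 9.5 beats


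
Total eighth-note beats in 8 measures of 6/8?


Time signature 6/8: the bottom number 8 means the eighth note gets one count
The top number 6 means 6 eighth-note beats per measure
Total = 6 × 8 measures
= 48 eighth-note beats


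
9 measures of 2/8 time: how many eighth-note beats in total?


Time signature 2/8: the bottom number 8 means the eighth note gets one count
The top number 2 means 2 eighth-note beats per measure
Total = 2 × 9 measures
= 18 eighth-note beats


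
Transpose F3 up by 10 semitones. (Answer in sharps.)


Let's work it out.
F3: chromatic position 5 in octave 3 → absolute = 3×12 + 5 = 41
Transpose up 10: 41 + 10 = 51
51 = 4×12 + 3 → D# in octave 4
Result = D#4


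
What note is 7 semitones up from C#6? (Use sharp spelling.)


C#6: chromatic position 1 in octave 6 → absolute = 6×12 + 1 = 73
Transpose up 7: 73 + 7 = 80
80 = 6×12 + 8 → G# in octave 6
Result = G#6


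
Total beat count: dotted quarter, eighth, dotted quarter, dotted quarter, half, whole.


Beat values:
  dotted quarter = 1.5 beats
  eighth = 0.5 beats
  dotted quarter = 1.5 beats
  dotted quarter = 1.5 beats
  half = 2 beats
  whole = 4 beats
Sum = 1.5 + 0.5 + 1.5 + 1.5 + 2 + 4
= 11 beats


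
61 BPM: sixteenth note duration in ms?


Solution.
One quarter-note beat = 60000 / BPM = 60000 / 61 ms
Sixteenth note = 1/4 × quarter note
Duration = 1/4 × 60000 / 61 = 15000 / 61
= 245.9 ms


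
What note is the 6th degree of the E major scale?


Reasoning:
Major scale pattern: W-W-H-W-W-W-H (2-2-1-2-2-2-1 semitones)
Starting from E:
  E + 2 semitones → F#
  F# + 2 semitones → G#
  G# + 1 semitone → A
  A + 2 semitones → B
  B + 2 semitones → C#
  C# + 2 semitones → D#
  D# + 1 semitone → E
Scale: E F# G# A B C# D#
Degree 6 = C#


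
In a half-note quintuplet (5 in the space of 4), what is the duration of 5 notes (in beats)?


Let's work it out.
Quintuplet: 5 notes occupy the space of 4 half notes
Space = 4 × 2 = 8 beats
Each quintuplet note = 8 / 5 = 8/5 beats
5 notes = 5 × 8/5 = 8
= 8 beats


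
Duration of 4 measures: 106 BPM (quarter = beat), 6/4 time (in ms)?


Quarter-note beat duration = 60000 / 106 ms
Beats per measure (6/4) = 6
One measure = 6 × 60000 / 106 = 360000 / 106 ms
4 measures = 4 × 360000 / 106 = 1440000 / 106
= 13584.9 ms


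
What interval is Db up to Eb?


Solution.
Letter names: D → E spans 2 letter names → a 2nd
Semitones: Db → Eb = 2 half-steps
A 2nd of 2 semitones is a major 2nd
= major 2nd


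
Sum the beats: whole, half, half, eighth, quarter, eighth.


Working:
Beat values:
  whole = 4 beats
  half = 2 beats
  half = 2 beats
  eighth = 0.5 beats
  quarter = 1 beat
  eighth = 0.5 beats
Sum = 4 + 2 + 2 + 0.5 + 1 + 0.5
= 10 beats


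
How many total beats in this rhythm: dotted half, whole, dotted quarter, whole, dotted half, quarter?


Let's work it out.
Beat values:
  dotted half = 3 beats
  whole = 4 beats
  dotted quarter = 1.5 beats
  whole = 4 beats
  dotted half = 3 beats
  quarter = 1 beat
Sum = 3 + 4 + 1.5 + 4 + 3 + 1
= 16.5 beats


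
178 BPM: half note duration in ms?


Step by step:
One quarter-note beat = 60000 / BPM = 60000 / 178 ms
Half note = 2 × quarter note
Duration = 2 × 60000 / 178 = 120000 / 178
= 674.2 ms


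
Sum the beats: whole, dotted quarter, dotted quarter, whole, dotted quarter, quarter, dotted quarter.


Working:
Beat values:
  whole = 4 beats
  dotted quarter = 1.5 beats
  dotted quarter = 1.5 beats
  whole = 4 beats
  dotted quarter = 1.5 beats
  quarter = 1 beat
  dotted quarter = 1.5 beats
Sum = 4 + 1.5 + 1.5 + 4 + 1.5 + 1 + 1.5
= 15 beats


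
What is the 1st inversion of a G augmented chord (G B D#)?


Let's work it out.
Root position: G B D#
1st inversion: move root up an octave
Bass note: B
Notes (bottom to top) = B D# G


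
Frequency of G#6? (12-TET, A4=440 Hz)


Step by step:
f = 440 × 2^(n/12) where n = semitones from A4
G#6: 23 semitones from A4
f = 440 × 2^(23/12)
f = 1661.22 Hz


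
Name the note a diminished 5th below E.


Reasoning:
A 5th spans 5 letter names, so from E we land on A
A diminished 5th = 6 semitones below E
Spell A at that pitch: A#
= A#


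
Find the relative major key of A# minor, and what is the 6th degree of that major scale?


The relative major shares the key signature and is a minor 3rd above the minor tonic
A minor 3rd above A# is C#
→ relative major of A# minor is C# major
C# major scale: C# D# E# F# G# A# B#
= C# major; 6th degree = A#


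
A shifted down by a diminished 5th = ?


Step by step:
diminished 5th: 5 letter names, 6 semitones
Letter: A - 4 → D
Pitch: A - 6 semitones, spelled as a D → D#
= D#


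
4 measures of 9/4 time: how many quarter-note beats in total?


Let's work it out.
Time signature 9/4: the bottom number 4 means the quarter note gets one count
The top number 9 means 9 quarter-note beats per measure
Total = 9 × 4 measures
= 36 quarter-note beats


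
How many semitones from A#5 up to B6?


Working:
Absolute semitone position = octave×12 + chromatic position
A#5: 5×12 + 10 = 70
B6: 6×12 + 11 = 83
Difference = 83 - 70 = 13
= 13 semitones


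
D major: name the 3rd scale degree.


Major scale pattern: W-W-H-W-W-W-H (2-2-1-2-2-2-1 semitones)
Starting from D:
  D + 2 semitones → E
  E + 2 semitones → F#
  F# + 1 semitone → G
  G + 2 semitones → A
  A + 2 semitones → B
  B + 2 semitones → C#
  C# + 1 semitone → D
Scale: D E F# G A B C#
Degree 3 = F#


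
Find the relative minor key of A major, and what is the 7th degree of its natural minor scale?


Let's work it out.
The relative minor shares the major's key signature and starts on its 6th degree
6th degree = a major 6th above the tonic; a major 6th above A is F#
→ relative minor of A major is F# minor
F# natural minor scale: F# G# A B C# D E
= F# minor; 7th degree = E


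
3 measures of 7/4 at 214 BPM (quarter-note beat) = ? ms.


Quarter-note beat duration = 60000 / 214 ms
Beats per measure (7/4) = 7
One measure = 7 × 60000 / 214 = 420000 / 214 ms
3 measures = 3 × 420000 / 214 = 1260000 / 214
= 5887.9 ms


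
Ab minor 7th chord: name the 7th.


Solution.
Minor 7th chord = root + minor 3rd + perfect 5th + minor 7th
Seventh chords stack in thirds, so the letter names are A-C-E-G
Root: Ab
Minor 3rd above Ab: Cb
Perfect 5th above Ab: Eb
Minor 7th above Ab: Gb
The 7th = Gb


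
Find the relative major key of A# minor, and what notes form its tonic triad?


The relative major shares the key signature and is a minor 3rd above the minor tonic
A minor 3rd above A# is C#
→ relative major of A# minor is C# major
Tonic triad of C# major = root + major 3rd + perfect 5th = C# E# G#
= C# major; triad = C# E# G#


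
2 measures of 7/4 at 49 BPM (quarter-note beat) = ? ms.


Quarter-note beat duration = 60000 / 49 ms
Beats per measure (7/4) = 7
One measure = 7 × 60000 / 49 = 420000 / 49 ms
2 measures = 2 × 420000 / 49 = 840000 / 49
= 17142.9 ms


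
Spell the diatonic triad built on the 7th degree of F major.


Working:
F major scale: F G A Bb C D E
Diatonic triad on degree 7 stacks scale notes 7, 2, 4: E G Bb
E→G = 3 semitones; E→Bb = 6 semitones → diminished triad
= E G Bb (diminished)


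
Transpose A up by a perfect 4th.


Reasoning:
perfect 4th: 4 letter names, 5 semitones
Letter: A + 3 → D
Pitch: A + 5 semitones, spelled as a D → D
= D


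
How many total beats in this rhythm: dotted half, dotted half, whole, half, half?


Let's work it out.
Beat values:
  dotted half = 3 beats
  dotted half = 3 beats
  whole = 4 beats
  half = 2 beats
  half = 2 beats
Sum = 3 + 3 + 4 + 2 + 2
= 14 beats


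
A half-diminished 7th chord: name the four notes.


Step by step:
Half-diminished 7th chord = root + minor 3rd + diminished 5th + minor 7th
Seventh chords stack in thirds, so the letter names are A-C-E-G
Root: A
Minor 3rd above A: C
Diminished 5th above A: Eb
Minor 7th above A: G
Chord = A C Eb G


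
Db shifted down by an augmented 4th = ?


Let's work it out.
augmented 4th: 4 letter names, 6 semitones
Letter: D - 3 → A
Pitch: Db - 6 semitones, spelled as an A → Abb
= Abb


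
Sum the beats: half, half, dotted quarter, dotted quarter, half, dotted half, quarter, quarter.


Reasoning:
Beat values:
  half = 2 beats
  half = 2 beats
  dotted quarter = 1.5 beats
  dotted quarter = 1.5 beats
  half = 2 beats
  dotted half = 3 beats
  quarter = 1 beat
  quarter = 1 beat
Sum = 2 + 2 + 1.5 + 1.5 + 2 + 3 + 1 + 1
= 14 beats


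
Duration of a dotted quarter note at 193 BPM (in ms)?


Reasoning:
One quarter-note beat = 60000 / BPM = 60000 / 193 ms
Dotted quarter note = 3/2 × quarter note
Duration = 3/2 × 60000 / 193 = 90000 / 193
= 466.3 ms


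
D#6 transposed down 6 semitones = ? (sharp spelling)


D#6: chromatic position 3 in octave 6 → absolute = 6×12 + 3 = 75
Transpose down 6: 75 - 6 = 69
69 = 5×12 + 9 → A in octave 5
Result = A5
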